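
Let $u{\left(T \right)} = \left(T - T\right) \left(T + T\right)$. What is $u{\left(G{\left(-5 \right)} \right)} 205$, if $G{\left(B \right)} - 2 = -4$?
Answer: $0$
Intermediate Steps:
$G{\left(B \right)} = -2$ ($G{\left(B \right)} = 2 - 4 = -2$)
$u{\left(T \right)} = 0$ ($u{\left(T \right)} = 0 \cdot 2 T = 0$)
$u{\left(G{\left(-5 \right)} \right)} 205 = 0 \cdot 205 = 0$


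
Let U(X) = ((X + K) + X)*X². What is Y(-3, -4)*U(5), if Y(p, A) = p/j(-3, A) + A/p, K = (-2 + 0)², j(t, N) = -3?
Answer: 2450/3 ≈ 816.67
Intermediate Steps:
K = 4 (K = (-2)² = 4)
Y(p, A) = -p/3 + A/p (Y(p, A) = p/(-3) + A/p = p*(-⅓) + A/p = -p/3 + A/p)
U(X) = X²*(4 + 2*X) (U(X) = ((X + 4) + X)*X² = ((4 + X) + X)*X² = (4 + 2*X)*X² = X²*(4 + 2*X))
Y(-3, -4)*U(5) = (-⅓*(-3) - 4/(-3))*(2*5²*(2 + 5)) = (1 - 4*(-⅓))*(2*25*7) = (1 + 4/3)*350 = (7/3)*350 = 2450/3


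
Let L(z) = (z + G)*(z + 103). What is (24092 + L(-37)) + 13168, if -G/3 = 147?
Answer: 5712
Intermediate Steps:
G = -441 (G = -3*147 = -441)
L(z) = (-441 + z)*(103 + z) (L(z) = (z - 441)*(z + 103) = (-441 + z)*(103 + z))
(24092 + L(-37)) + 13168 = (24092 + (-45423 + (-37)**2 - 338*(-37))) + 13168 = (24092 + (-45423 + 1369 + 12506)) + 13168 = (24092 - 31548) + 13168 = -7456 + 13168 = 5712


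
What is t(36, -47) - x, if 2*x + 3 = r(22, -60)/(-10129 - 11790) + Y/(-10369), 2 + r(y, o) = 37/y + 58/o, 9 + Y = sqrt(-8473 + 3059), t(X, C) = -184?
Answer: -6843929491459/37500888315 + I*sqrt(5414)/20738 ≈ -182.5 + 0.0035481*I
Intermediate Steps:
Y = -9 + I*sqrt(5414) (Y = -9 + sqrt(-8473 + 3059) = -9 + sqrt(-5414) = -9 + I*sqrt(5414) ≈ -9.0 + 73.58*I)
r(y, o) = -2 + 37/y + 58/o (r(y, o) = -2 + (37/y + 58/o) = -2 + 37/y + 58/o)
x = -56233958501/37500888315 - I*sqrt(5414)/20738 (x = -3/2 + ((-2 + 37/22 + 58/(-60))/(-10129 - 11790) + (-9 + I*sqrt(5414))/(-10369))/2 = -3/2 + ((-2 + 37*(1/22) + 58*(-1/60))/(-21919) + (-9 + I*sqrt(5414))*(-1/10369))/2 = -3/2 + ((-2 + 37/22 - 29/30)*(-1/21919) + (9/10369 - I*sqrt(5414)/10369))/2 = -3/2 + (-212/165*(-1/21919) + (9/10369 - I*sqrt(5414)/10369))/2 = -3/2 + (212/3616635 + (9/10369 - I*sqrt(5414)/10369))/2 = -3/2 + (34747943/37500888315 - I*sqrt(5414)/10369)/2 = -3/2 + (34747943/75001776630 - I*sqrt(5414)/20738) = -56233958501/37500888315 - I*sqrt(5414)/20738 ≈ -1.4995 - 0.0035481*I)
t(36, -47) - x = -184 - (-56233958501/37500888315 - I*sqrt(5414)/20738) = -184 + (56233958501/37500888315 + I*sqrt(5414)/20738) = -6843929491459/37500888315 + I*sqrt(5414)/20738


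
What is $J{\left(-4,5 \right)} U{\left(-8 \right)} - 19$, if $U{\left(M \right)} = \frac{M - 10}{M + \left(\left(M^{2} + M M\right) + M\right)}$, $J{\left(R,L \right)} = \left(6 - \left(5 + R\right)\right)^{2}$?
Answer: $- \frac{1289}{56} \approx -23.018$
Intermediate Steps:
$J{\left(R,L \right)} = \left(1 - R\right)^{2}$
$U{\left(M \right)} = \frac{-10 + M}{2 M + 2 M^{2}}$ ($U{\left(M \right)} = \frac{-10 + M}{M + \left(\left(M^{2} + M^{2}\right) + M\right)} = \frac{-10 + M}{M + \left(2 M^{2} + M\right)} = \frac{-10 + M}{M + \left(M + 2 M^{2}\right)} = \frac{-10 + M}{2 M + 2 M^{2}}$)
$J{\left(-4,5 \right)} U{\left(-8 \right)} - 19 = \left(-1 - 4\right)^{2} \frac{-10 - 8}{2 \left(-8\right) \left(1 - 8\right)} - 19 = \left(-5\right)^{2} \cdot \frac{1}{2} \left(- \frac{1}{8}\right) \frac{1}{-7} \left(-18\right) - 19 = 25 \cdot \frac{1}{2} \left(- \frac{1}{8}\right) \left(- \frac{1}{7}\right) \left(-18\right) - 19 = 25 \left(- \frac{9}{56}\right) - 19 = - \frac{225}{56} - 19 = - \frac{1289}{56}$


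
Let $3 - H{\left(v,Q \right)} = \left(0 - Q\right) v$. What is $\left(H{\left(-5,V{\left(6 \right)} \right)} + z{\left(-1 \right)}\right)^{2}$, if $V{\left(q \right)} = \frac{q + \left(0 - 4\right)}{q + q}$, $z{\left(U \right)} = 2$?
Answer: $\frac{625}{36} \approx 17.361$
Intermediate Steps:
$V{\left(q \right)} = \frac{-4 + q}{2 q}$ ($V{\left(q \right)} = \frac{q - 4}{2 q} = \left(-4 + q\right) \frac{1}{2 q} = \frac{-4 + q}{2 q}$)
$H{\left(v,Q \right)} = 3 + Q v$ ($H{\left(v,Q \right)} = 3 - \left(0 - Q\right) v = 3 - - Q v = 3 + Q v$)
$\left(H{\left(-5,V{\left(6 \right)} \right)} + z{\left(-1 \right)}\right)^{2} = \left(\left(3 + \frac{-4 + 6}{2 \cdot 6} \left(-5\right)\right) + 2\right)^{2} = \left(\left(3 + \frac{1}{2} \cdot \frac{1}{6} \cdot 2 \left(-5\right)\right) + 2\right)^{2} = \left(\left(3 + \frac{1}{6} \left(-5\right)\right) + 2\right)^{2} = \left(\left(3 - \frac{5}{6}\right) + 2\right)^{2} = \left(\frac{13}{6} + 2\right)^{2} = \left(\frac{25}{6}\right)^{2} = \frac{625}{36}$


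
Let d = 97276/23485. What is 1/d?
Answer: 23485/97276 ≈ 0.24143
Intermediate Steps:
d = 97276/23485 (d = 97276*(1/23485) = 97276/23485 ≈ 4.1420)
1/d = 1/(97276/23485) = 23485/97276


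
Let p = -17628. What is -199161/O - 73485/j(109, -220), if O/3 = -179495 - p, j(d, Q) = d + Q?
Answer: 3967388484/5989079 ≈ 662.44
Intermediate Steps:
j(d, Q) = Q + d
O = -485601 (O = 3*(-179495 - 1*(-17628)) = 3*(-179495 + 17628) = 3*(-161867) = -485601)
-199161/O - 73485/j(109, -220) = -199161/(-485601) - 73485/(-220 + 109) = -199161*(-1/485601) - 73485/(-111) = 66387/161867 - 73485*(-1/111) = 66387/161867 + 24495/37 = 3967388484/5989079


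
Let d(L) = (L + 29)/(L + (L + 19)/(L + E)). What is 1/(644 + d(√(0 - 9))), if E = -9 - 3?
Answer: 760463/486485290 + 11271*I/486485290 ≈ 0.0015632 + 2.3168e-5*I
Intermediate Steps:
E = -12
d(L) = (29 + L)/(L + (19 + L)/(-12 + L)) (d(L) = (L + 29)/(L + (L + 19)/(L - 12)) = (29 + L)/(L + (19 + L)/(-12 + L)))
1/(644 + d(√(0 - 9))) = 1/(644 + (-348 + (√(0 - 9))² + 17*√(0 - 9))/(19 + (√(0 - 9))² - 11*√(0 - 9))) = 1/(644 + (-348 + (√(-9))² + 17*√(-9))/(19 + (√(-9))² - 33*I)) = 1/(644 + (-348 + (3*I)² + 17*(3*I))/(19 + (3*I)² - 33*I)) = 1/(644 + (-348 - 9 + 51*I)/(19 - 9 - 33*I)) = 1/(644 + (-357 + 51*I)/(10 - 33*I)) = 1/(644 + ((10 + 33*I)/1189)*(-357 + 51*I)) = 1/(644 + (-357 + 51*I)*(10 + 33*I)/1189)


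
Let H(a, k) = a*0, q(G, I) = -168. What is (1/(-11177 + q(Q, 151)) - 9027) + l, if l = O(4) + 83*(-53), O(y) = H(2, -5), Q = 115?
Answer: -152317971/11345 ≈ -13426.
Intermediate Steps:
H(a, k) = 0
O(y) = 0
l = -4399 (l = 0 + 83*(-53) = 0 - 4399 = -4399)
(1/(-11177 + q(Q, 151)) - 9027) + l = (1/(-11177 - 168) - 9027) - 4399 = (1/(-11345) - 9027) - 4399 = (-1/11345 - 9027) - 4399 = -102411316/11345 - 4399 = -152317971/11345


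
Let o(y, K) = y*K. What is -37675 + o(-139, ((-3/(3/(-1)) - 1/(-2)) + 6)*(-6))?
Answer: -31420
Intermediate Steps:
o(y, K) = K*y
-37675 + o(-139, ((-3/(3/(-1)) - 1/(-2)) + 6)*(-6)) = -37675 + (((-3/(3/(-1)) - 1/(-2)) + 6)*(-6))*(-139) = -37675 + (((-3/(3*(-1)) - 1*(-½)) + 6)*(-6))*(-139) = -37675 + (((-3/(-3) + ½) + 6)*(-6))*(-139) = -37675 + (((-3*(-⅓) + ½) + 6)*(-6))*(-139) = -37675 + (((1 + ½) + 6)*(-6))*(-139) = -37675 + ((3/2 + 6)*(-6))*(-139) = -37675 + ((15/2)*(-6))*(-139) = -37675 - 45*(-139) = -37675 + 6255 = -31420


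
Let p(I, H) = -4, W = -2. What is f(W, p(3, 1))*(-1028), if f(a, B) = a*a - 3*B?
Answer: -16448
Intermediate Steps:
f(a, B) = a**2 - 3*B
f(W, p(3, 1))*(-1028) = ((-2)**2 - 3*(-4))*(-1028) = (4 + 12)*(-1028) = 16*(-1028) = -16448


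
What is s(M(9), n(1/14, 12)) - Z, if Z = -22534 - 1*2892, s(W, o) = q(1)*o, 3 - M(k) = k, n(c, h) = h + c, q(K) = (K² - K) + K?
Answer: 356133/14 ≈ 25438.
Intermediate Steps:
q(K) = K²
n(c, h) = c + h
M(k) = 3 - k
s(W, o) = o (s(W, o) = 1²*o = 1*o = o)
Z = -25426 (Z = -22534 - 2892 = -25426)
s(M(9), n(1/14, 12)) - Z = (1/14 + 12) - 1*(-25426) = (1*(1/14) + 12) + 25426 = (1/14 + 12) + 25426 = 169/14 + 25426 = 356133/14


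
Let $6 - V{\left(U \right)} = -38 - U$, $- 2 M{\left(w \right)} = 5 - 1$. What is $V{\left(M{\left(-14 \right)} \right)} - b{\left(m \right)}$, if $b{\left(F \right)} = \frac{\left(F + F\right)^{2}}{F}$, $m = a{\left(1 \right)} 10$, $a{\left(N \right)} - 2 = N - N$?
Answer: $-38$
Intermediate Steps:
$M{\left(w \right)} = -2$ ($M{\left(w \right)} = - \frac{5 - 1}{2} = \left(- \frac{1}{2}\right) 4 = -2$)
$a{\left(N \right)} = 2$ ($a{\left(N \right)} = 2 + \left(N - N\right) = 2 + 0 = 2$)
$V{\left(U \right)} = 44 + U$ ($V{\left(U \right)} = 6 - \left(-38 - U\right) = 6 + \left(38 + U\right) = 44 + U$)
$m = 20$ ($m = 2 \cdot 10 = 20$)
$b{\left(F \right)} = 4 F$ ($b{\left(F \right)} = \frac{\left(2 F\right)^{2}}{F} = \frac{4 F^{2}}{F} = 4 F$)
$V{\left(M{\left(-14 \right)} \right)} - b{\left(m \right)} = \left(44 - 2\right) - 4 \cdot 20 = 42 - 80 = -38$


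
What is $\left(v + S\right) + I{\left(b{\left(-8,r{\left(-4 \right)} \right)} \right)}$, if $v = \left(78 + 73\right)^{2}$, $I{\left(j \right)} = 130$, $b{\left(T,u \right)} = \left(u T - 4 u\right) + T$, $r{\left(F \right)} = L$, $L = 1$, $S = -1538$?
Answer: $21393$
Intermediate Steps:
$r{\left(F \right)} = 1$
$b{\left(T,u \right)} = T - 4 u + T u$ ($b{\left(T,u \right)} = \left(T u - 4 u\right) + T = \left(- 4 u + T u\right) + T = T - 4 u + T u$)
$v = 22801$ ($v = 151^{2} = 22801$)
$\left(v + S\right) + I{\left(b{\left(-8,r{\left(-4 \right)} \right)} \right)} = \left(22801 - 1538\right) + 130 = 21263 + 130 = 21393$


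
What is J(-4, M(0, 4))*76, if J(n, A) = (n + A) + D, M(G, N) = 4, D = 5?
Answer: 380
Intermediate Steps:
J(n, A) = 5 + A + n (J(n, A) = (n + A) + 5 = (A + n) + 5 = 5 + A + n)
J(-4, M(0, 4))*76 = (5 + 4 - 4)*76 = 5*76 = 380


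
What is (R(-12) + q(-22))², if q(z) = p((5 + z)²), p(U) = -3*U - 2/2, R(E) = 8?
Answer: 739600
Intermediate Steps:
p(U) = -1 - 3*U (p(U) = -3*U - 2*½ = -3*U - 1 = -1 - 3*U)
q(z) = -1 - 3*(5 + z)²
(R(-12) + q(-22))² = (8 + (-1 - 3*(5 - 22)²))² = (8 + (-1 - 3*(-17)²))² = (8 + (-1 - 3*289))² = (8 + (-1 - 867))² = (8 - 868)² = (-860)² = 739600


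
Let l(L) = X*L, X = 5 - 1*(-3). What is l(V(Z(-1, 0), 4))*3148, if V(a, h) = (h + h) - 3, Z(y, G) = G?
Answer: 125920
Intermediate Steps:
X = 8 (X = 5 + 3 = 8)
V(a, h) = -3 + 2*h (V(a, h) = 2*h - 3 = -3 + 2*h)
l(L) = 8*L
l(V(Z(-1, 0), 4))*3148 = (8*(-3 + 2*4))*3148 = (8*(-3 + 8))*3148 = (8*5)*3148 = 40*3148 = 125920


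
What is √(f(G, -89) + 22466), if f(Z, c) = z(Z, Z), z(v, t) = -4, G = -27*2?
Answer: √22462 ≈ 149.87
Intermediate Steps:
G = -54
f(Z, c) = -4
√(f(G, -89) + 22466) = √(-4 + 22466) = √22462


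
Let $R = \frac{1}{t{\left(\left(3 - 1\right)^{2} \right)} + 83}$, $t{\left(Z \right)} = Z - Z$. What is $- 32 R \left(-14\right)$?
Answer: $\frac{448}{83} \approx 5.3976$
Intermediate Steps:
$t{\left(Z \right)} = 0$
$R = \frac{1}{83}$ ($R = \frac{1}{0 + 83} = \frac{1}{83} \approx 0.012048$)
$- 32 R \left(-14\right) = \left(-32\right) \frac{1}{83} \left(-14\right) = \left(- \frac{32}{83}\right) \left(-14\right) = \frac{448}{83}$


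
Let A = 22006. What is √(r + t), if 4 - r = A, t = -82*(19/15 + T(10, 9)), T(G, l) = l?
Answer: I*√5139870/15 ≈ 151.14*I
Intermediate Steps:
t = -12628/15 (t = -82*(19/15 + 9) = -82*154/15 = -12628/15 ≈ -841.87)
r = -22002 (r = 4 - 1*22006 = 4 - 22006 = -22002)
√(r + t) = √(-22002 - 12628/15) = √(-342658/15) = I*√5139870/15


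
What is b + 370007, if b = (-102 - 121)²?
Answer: 419736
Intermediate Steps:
b = 49729 (b = (-223)² = 49729)
b + 370007 = 49729 + 370007 = 419736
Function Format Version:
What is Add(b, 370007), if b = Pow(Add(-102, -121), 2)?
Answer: 419736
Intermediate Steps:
b = 49729 (b = Pow(-223, 2) = 49729)
Add(b, 370007) = Add(49729, 370007) = 419736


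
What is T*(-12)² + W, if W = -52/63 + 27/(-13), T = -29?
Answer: -3422521/819 ≈ -4178.9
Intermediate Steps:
W = -2377/819 (W = -52*1/63 + 27*(-1/13) = -52/63 - 27/13 = -2377/819 ≈ -2.9023)
T*(-12)² + W = -29*(-12)² - 2377/819 = -29*144 - 2377/819 = -4176 - 2377/819 = -3422521/819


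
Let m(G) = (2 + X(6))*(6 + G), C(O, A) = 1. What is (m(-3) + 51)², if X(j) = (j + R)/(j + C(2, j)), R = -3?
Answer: 166464/49 ≈ 3397.2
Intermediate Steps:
X(j) = (-3 + j)/(1 + j) (X(j) = (j - 3)/(j + 1) = (-3 + j)/(1 + j))
m(G) = 102/7 + 17*G/7 (m(G) = (2 + (-3 + 6)/(1 + 6))*(6 + G) = (2 + 3/7)*(6 + G) = 17*(6 + G)/7 = 102/7 + 17*G/7)
(m(-3) + 51)² = ((102/7 + (17/7)*(-3)) + 51)² = ((102/7 - 51/7) + 51)² = (51/7 + 51)² = (408/7)² = 166464/49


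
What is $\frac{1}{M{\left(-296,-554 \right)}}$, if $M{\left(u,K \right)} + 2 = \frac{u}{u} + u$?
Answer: $- \frac{1}{297} \approx -0.003367$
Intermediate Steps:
$M{\left(u,K \right)} = -1 + u$ ($M{\left(u,K \right)} = -2 + \left(\frac{u}{u} + u\right) = -2 + \left(1 + u\right) = -1 + u$)
$\frac{1}{M{\left(-296,-554 \right)}} = \frac{1}{-1 - 296} = \frac{1}{-297} = - \frac{1}{297}$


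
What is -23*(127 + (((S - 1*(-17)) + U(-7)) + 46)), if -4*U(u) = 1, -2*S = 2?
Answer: -17365/4 ≈ -4341.3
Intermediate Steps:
S = -1 (S = -½*2 = -1)
U(u) = -¼ (U(u) = -¼*1 = -¼)
-23*(127 + (((S - 1*(-17)) + U(-7)) + 46)) = -23*(127 + (((-1 - 1*(-17)) - ¼) + 46)) = -23*(127 + (((-1 + 17) - ¼) + 46)) = -23*(127 + ((16 - ¼) + 46)) = -23*(127 + (63/4 + 46)) = -23*(127 + 247/4) = -23*755/4 = -17365/4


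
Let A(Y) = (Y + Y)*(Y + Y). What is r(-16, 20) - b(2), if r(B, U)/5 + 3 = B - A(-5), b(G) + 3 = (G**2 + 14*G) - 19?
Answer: -605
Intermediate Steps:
b(G) = -22 + G**2 + 14*G (b(G) = -3 + ((G**2 + 14*G) - 19) = -3 + (-19 + G**2 + 14*G) = -22 + G**2 + 14*G)
A(Y) = 4*Y**2 (A(Y) = (2*Y)*(2*Y) = 4*Y**2)
r(B, U) = -515 + 5*B (r(B, U) = -15 + 5*(B - 4*(-5)**2) = -15 + 5*(B - 4*25) = -15 + 5*(B - 1*100) = -15 + 5*(B - 100) = -15 + 5*(-100 + B) = -15 + (-500 + 5*B) = -515 + 5*B)
r(-16, 20) - b(2) = (-515 + 5*(-16)) - (-22 + 2**2 + 14*2) = (-515 - 80) - (-22 + 4 + 28) = -595 - 1*10 = -595 - 10 = -605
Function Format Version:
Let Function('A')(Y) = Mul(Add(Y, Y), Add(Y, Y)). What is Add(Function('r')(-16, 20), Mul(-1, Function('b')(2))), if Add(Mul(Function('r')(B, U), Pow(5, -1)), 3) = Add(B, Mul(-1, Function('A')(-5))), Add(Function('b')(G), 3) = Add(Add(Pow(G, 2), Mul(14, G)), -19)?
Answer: -605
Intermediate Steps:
Function('b')(G) = Add(-22, Pow(G, 2), Mul(14, G)) (Function('b')(G) = Add(-3, Add(Add(Pow(G, 2), Mul(14, G)), -19)) = Add(-3, Add(-19, Pow(G, 2), Mul(14, G))) = Add(-22, Pow(G, 2), Mul(14, G)))
Function('A')(Y) = Mul(4, Pow(Y, 2)) (Function('A')(Y) = Mul(Mul(2, Y), Mul(2, Y)) = Mul(4, Pow(Y, 2)))
Function('r')(B, U) = Add(-515, Mul(5, B)) (Function('r')(B, U) = Add(-15, Mul(5, Add(B, Mul(-1, Mul(4, Pow(-5, 2)))))) = Add(-15, Mul(5, Add(B, Mul(-1, Mul(4, 25))))) = Add(-15, Mul(5, Add(B, Mul(-1, 100)))) = Add(-15, Mul(5, Add(B, -100))) = Add(-15, Mul(5, Add(-100, B))) = Add(-15, Add(-500, Mul(5, B))) = Add(-515, Mul(5, B)))
Add(Function('r')(-16, 20), Mul(-1, Function('b')(2))) = Add(Add(-515, Mul(5, -16)), Mul(-1, Add(-22, Pow(2, 2), Mul(14, 2)))) = Add(Add(-515, -80), Mul(-1, Add(-22, 4, 28))) = Add(-595, Mul(-1, 10)) = Add(-595, -10) = -605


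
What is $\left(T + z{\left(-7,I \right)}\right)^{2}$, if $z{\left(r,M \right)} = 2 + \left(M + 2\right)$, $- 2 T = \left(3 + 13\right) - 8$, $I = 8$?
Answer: $64$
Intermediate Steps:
$T = -4$ ($T = - \frac{\left(3 + 13\right) - 8}{2} = - \frac{16 - 8}{2} = \left(- \frac{1}{2}\right) 8 = -4$)
$z{\left(r,M \right)} = 4 + M$ ($z{\left(r,M \right)} = 2 + \left(2 + M\right) = 4 + M$)
$\left(T + z{\left(-7,I \right)}\right)^{2} = \left(-4 + \left(4 + 8\right)\right)^{2} = \left(-4 + 12\right)^{2} = 8^{2} = 64$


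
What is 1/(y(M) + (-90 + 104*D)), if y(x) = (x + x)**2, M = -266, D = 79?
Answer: 1/291150 ≈ 3.4347e-6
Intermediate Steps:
y(x) = 4*x**2 (y(x) = (2*x)**2 = 4*x**2)
1/(y(M) + (-90 + 104*D)) = 1/(4*(-266)**2 + (-90 + 104*79)) = 1/(4*70756 + (-90 + 8216)) = 1/(283024 + 8126) = 1/291150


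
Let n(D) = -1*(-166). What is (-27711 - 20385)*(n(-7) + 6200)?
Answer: -306179136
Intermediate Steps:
n(D) = 166
(-27711 - 20385)*(n(-7) + 6200) = (-27711 - 20385)*(166 + 6200) = -48096*6366 = -306179136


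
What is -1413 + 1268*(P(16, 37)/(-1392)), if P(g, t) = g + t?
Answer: -508525/348 ≈ -1461.3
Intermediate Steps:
-1413 + 1268*(P(16, 37)/(-1392)) = -1413 + 1268*((16 + 37)/(-1392)) = -1413 + 1268*(53*(-1/1392)) = -1413 + 1268*(-53/1392) = -1413 - 16801/348 = -508525/348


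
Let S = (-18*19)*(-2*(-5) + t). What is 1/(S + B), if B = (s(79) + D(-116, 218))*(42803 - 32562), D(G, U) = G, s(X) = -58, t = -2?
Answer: -1/1784670 ≈ -5.6033e-7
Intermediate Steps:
B = -1781934 (B = (-58 - 116)*(42803 - 32562) = -174*10241 = -1781934)
S = -2736 (S = (-18*19)*(-2*(-5) - 2) = -342*(10 - 2) = -342*8 = -2736)
1/(S + B) = 1/(-2736 - 1781934) = 1/(-1784670) = -1/1784670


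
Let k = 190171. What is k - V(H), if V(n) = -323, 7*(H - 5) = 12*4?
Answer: 190494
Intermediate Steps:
H = 83/7 (H = 5 + (12*4)/7 = 5 + (⅐)*48 = 5 + 48/7 = 83/7 ≈ 11.857)
k - V(H) = 190171 - 1*(-323) = 190171 + 323 = 190494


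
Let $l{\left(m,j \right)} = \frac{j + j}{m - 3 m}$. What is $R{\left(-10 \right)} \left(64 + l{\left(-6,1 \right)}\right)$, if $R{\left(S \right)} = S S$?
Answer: $\frac{19250}{3} \approx 6416.7$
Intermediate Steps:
$R{\left(S \right)} = S^{2}$
$l{\left(m,j \right)} = - \frac{j}{m}$ ($l{\left(m,j \right)} = \frac{2 j}{\left(-2\right) m} = 2 j \left(- \frac{1}{2 m}\right) = - \frac{j}{m}$)
$R{\left(-10 \right)} \left(64 + l{\left(-6,1 \right)}\right) = \left(-10\right)^{2} \left(64 - 1 \frac{1}{-6}\right) = 100 \left(64 - 1 \left(- \frac{1}{6}\right)\right) = 100 \left(64 + \frac{1}{6}\right) = 100 \cdot \frac{385}{6} = \frac{19250}{3}$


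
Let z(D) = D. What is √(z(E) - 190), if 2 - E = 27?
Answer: I*√215 ≈ 14.663*I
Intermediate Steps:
E = -25 (E = 2 - 1*27 = 2 - 27 = -25)
√(z(E) - 190) = √(-25 - 190) = √(-215) = I*√215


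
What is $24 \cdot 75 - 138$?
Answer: $1662$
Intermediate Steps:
$24 \cdot 75 - 138 = 1800 - 138 = 1662$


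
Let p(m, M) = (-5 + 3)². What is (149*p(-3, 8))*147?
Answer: 87612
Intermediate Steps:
p(m, M) = 4 (p(m, M) = (-2)² = 4)
(149*p(-3, 8))*147 = (149*4)*147 = 596*147 = 87612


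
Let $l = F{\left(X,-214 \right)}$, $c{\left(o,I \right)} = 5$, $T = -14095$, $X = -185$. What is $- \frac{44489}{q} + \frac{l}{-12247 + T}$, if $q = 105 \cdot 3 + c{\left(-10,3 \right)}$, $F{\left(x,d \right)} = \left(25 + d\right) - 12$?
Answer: $- \frac{585932459}{4214720} \approx -139.02$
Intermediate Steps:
$F{\left(x,d \right)} = 13 + d$
$l = -201$ ($l = 13 - 214 = -201$)
$q = 320$ ($q = 105 \cdot 3 + 5 = 315 + 5 = 320$)
$- \frac{44489}{q} + \frac{l}{-12247 + T} = - \frac{44489}{320} - \frac{201}{-12247 - 14095} = \left(-44489\right) \frac{1}{320} - \frac{201}{-26342} = - \frac{44489}{320} - - \frac{201}{26342} = - \frac{44489}{320} + \frac{201}{26342} = - \frac{585932459}{4214720}$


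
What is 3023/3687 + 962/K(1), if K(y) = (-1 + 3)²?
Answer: 1779493/7374 ≈ 241.32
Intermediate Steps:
K(y) = 4 (K(y) = 2² = 4)
3023/3687 + 962/K(1) = 3023/3687 + 962/4 = 3023*(1/3687) + 962*(¼) = 3023/3687 + 481/2 = 1779493/7374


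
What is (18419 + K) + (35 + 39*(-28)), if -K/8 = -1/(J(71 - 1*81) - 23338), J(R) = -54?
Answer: 50766487/2924 ≈ 17362.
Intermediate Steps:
K = -1/2924 (K = -(-8)/(-54 - 23338) = -(-8)/(-23392) = -(-8)*(-1)/23392 = -8*1/23392 = -1/2924 ≈ -0.00034200)
(18419 + K) + (35 + 39*(-28)) = (18419 - 1/2924) + (35 + 39*(-28)) = 53857155/2924 + (35 - 1092) = 53857155/2924 - 1057 = 50766487/2924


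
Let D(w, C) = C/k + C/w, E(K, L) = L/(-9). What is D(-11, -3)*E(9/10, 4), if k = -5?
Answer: -64/165 ≈ -0.38788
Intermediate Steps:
E(K, L) = -L/9 (E(K, L) = L*(-1/9) = -L/9)
D(w, C) = -C/5 + C/w (D(w, C) = C/(-5) + C/w = C*(-1/5) + C/w = -C/5 + C/w)
D(-11, -3)*E(9/10, 4) = (-1/5*(-3) - 3/(-11))*(-1/9*4) = (3/5 - 3*(-1/11))*(-4/9) = (3/5 + 3/11)*(-4/9) = (48/55)*(-4/9) = -64/165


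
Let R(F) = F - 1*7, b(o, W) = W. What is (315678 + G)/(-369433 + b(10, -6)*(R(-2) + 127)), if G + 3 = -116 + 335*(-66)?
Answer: -293449/370141 ≈ -0.79280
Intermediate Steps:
R(F) = -7 + F (R(F) = F - 7 = -7 + F)
G = -22229 (G = -3 + (-116 + 335*(-66)) = -3 + (-116 - 22110) = -3 - 22226 = -22229)
(315678 + G)/(-369433 + b(10, -6)*(R(-2) + 127)) = (315678 - 22229)/(-369433 - 6*((-7 - 2) + 127)) = 293449/(-369433 - 6*(-9 + 127)) = 293449/(-369433 - 6*118) = 293449/(-369433 - 708) = 293449/(-370141) = 293449*(-1/370141) = -293449/370141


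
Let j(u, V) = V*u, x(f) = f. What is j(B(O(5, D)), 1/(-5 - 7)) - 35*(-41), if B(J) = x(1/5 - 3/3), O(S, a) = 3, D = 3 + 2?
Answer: 21526/15 ≈ 1435.1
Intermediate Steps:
D = 5
B(J) = -⅘ (B(J) = 1/5 - 3/3 = 1*(⅕) - 3*⅓ = ⅕ - 1 = -⅘)
j(B(O(5, D)), 1/(-5 - 7)) - 35*(-41) = -⅘/(-5 - 7) - 35*(-41) = -⅘/(-12) + 1435 = -1/12*(-⅘) + 1435 = 1/15 + 1435 = 21526/15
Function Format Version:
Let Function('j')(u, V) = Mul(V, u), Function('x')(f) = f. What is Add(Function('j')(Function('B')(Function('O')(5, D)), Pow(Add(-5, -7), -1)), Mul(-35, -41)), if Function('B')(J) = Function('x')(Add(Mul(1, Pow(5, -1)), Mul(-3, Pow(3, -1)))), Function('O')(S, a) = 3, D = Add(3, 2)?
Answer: Rational(21526, 15) ≈ 1435.1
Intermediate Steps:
D = 5
Function('B')(J) = Rational(-4, 5) (Function('B')(J) = Add(Mul(1, Pow(5, -1)), Mul(-3, Pow(3, -1))) = Add(Mul(1, Rational(1, 5)), Mul(-3, Rational(1, 3))) = Add(Rational(1, 5), -1) = Rational(-4, 5))
Add(Function('j')(Function('B')(Function('O')(5, D)), Pow(Add(-5, -7), -1)), Mul(-35, -41)) = Add(Mul(Pow(Add(-5, -7), -1), Rational(-4, 5)), Mul(-35, -41)) = Add(Mul(Pow(-12, -1), Rational(-4, 5)), 1435) = Add(Mul(Rational(-1, 12), Rational(-4, 5)), 1435) = Add(Rational(1, 15), 1435) = Rational(21526, 15)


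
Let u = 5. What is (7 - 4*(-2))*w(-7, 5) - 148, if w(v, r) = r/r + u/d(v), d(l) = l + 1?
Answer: -291/2 ≈ -145.50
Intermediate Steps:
d(l) = 1 + l
w(v, r) = 1 + 5/(1 + v) (w(v, r) = r/r + 5/(1 + v) = 1 + 5/(1 + v))
(7 - 4*(-2))*w(-7, 5) - 148 = (7 - 4*(-2))*((6 - 7)/(1 - 7)) - 148 = (7 + 8)*(-1/(-6)) - 148 = 15*(-⅙*(-1)) - 148 = 15*(⅙) - 148 = 5/2 - 148 = -291/2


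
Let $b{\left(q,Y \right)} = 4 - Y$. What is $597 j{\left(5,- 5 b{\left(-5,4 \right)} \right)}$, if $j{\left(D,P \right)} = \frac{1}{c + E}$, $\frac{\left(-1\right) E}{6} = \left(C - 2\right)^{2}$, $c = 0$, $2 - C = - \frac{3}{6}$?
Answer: $-398$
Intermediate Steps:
$C = \frac{5}{2}$ ($C = 2 - - \frac{3}{6} = 2 - \left(-3\right) \frac{1}{6} = 2 - - \frac{1}{2} = 2 + \frac{1}{2} = \frac{5}{2} \approx 2.5$)
$E = - \frac{3}{2}$ ($E = - 6 \left(\frac{5}{2} - 2\right)^{2} = - \frac{6}{4} = \left(-6\right) \frac{1}{4} = - \frac{3}{2} \approx -1.5$)
$j{\left(D,P \right)} = - \frac{2}{3}$ ($j{\left(D,P \right)} = \frac{1}{0 - \frac{3}{2}} = \frac{1}{- \frac{3}{2}} = - \frac{2}{3}$)
$597 j{\left(5,- 5 b{\left(-5,4 \right)} \right)} = 597 \left(- \frac{2}{3}\right) = -398$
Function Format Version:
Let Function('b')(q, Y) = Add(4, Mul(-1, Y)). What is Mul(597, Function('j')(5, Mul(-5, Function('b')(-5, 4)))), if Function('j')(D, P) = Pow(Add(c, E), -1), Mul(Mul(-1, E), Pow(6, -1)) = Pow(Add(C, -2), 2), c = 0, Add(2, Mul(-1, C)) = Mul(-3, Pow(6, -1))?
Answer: -398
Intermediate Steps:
C = Rational(5, 2) (C = Add(2, Mul(-1, Mul(-3, Pow(6, -1)))) = Add(2, Mul(-1, Mul(-3, Rational(1, 6)))) = Add(2, Mul(-1, Rational(-1, 2))) = Add(2, Rational(1, 2)) = Rational(5, 2) ≈ 2.5000)
E = Rational(-3, 2) (E = Mul(-6, Pow(Add(Rational(5, 2), -2), 2)) = Mul(-6, Pow(Rational(1, 2), 2)) = Mul(-6, Rational(1, 4)) = Rational(-3, 2) ≈ -1.5000)
Function('j')(D, P) = Rational(-2, 3) (Function('j')(D, P) = Pow(Add(0, Rational(-3, 2)), -1) = Pow(Rational(-3, 2), -1) = Rational(-2, 3))
Mul(597, Function('j')(5, Mul(-5, Function('b')(-5, 4)))) = Mul(597, Rational(-2, 3)) = -398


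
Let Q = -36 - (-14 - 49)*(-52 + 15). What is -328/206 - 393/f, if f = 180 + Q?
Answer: -106063/75087 ≈ -1.4125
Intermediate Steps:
Q = -2367 (Q = -36 - (-63)*(-37) = -36 - 1*2331 = -36 - 2331 = -2367)
f = -2187 (f = 180 - 2367 = -2187)
-328/206 - 393/f = -328/206 - 393/(-2187) = -328*1/206 - 393*(-1/2187) = -164/103 + 131/729 = -106063/75087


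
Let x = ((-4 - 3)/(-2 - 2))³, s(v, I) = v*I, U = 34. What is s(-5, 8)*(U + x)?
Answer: -12595/8 ≈ -1574.4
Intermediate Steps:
s(v, I) = I*v
x = 343/64 (x = (-7/(-4))³ = (-7*(-¼))³ = (7/4)³ = 343/64 ≈ 5.3594)
s(-5, 8)*(U + x) = (8*(-5))*(34 + 343/64) = -40*2519/64 = -12595/8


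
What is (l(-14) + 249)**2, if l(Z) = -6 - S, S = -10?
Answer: 64009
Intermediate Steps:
l(Z) = 4 (l(Z) = -6 - 1*(-10) = -6 + 10 = 4)
(l(-14) + 249)**2 = (4 + 249)**2 = 253**2 = 64009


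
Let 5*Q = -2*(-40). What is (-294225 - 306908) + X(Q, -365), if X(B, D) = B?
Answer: -601117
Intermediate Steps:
Q = 16 (Q = (-2*(-40))/5 = (1/5)*80 = 16)
(-294225 - 306908) + X(Q, -365) = (-294225 - 306908) + 16 = -601133 + 16 = -601117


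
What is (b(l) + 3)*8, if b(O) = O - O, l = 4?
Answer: 24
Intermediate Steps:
b(O) = 0
(b(l) + 3)*8 = (0 + 3)*8 = 3*8 = 24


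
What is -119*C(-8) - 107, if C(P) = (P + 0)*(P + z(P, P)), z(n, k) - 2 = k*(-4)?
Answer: 24645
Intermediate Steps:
z(n, k) = 2 - 4*k (z(n, k) = 2 + k*(-4) = 2 - 4*k)
C(P) = P*(2 - 3*P) (C(P) = (P + 0)*(P + (2 - 4*P)) = P*(2 - 3*P))
-119*C(-8) - 107 = -(-952)*(2 - 3*(-8)) - 107 = -(-952)*(2 + 24) - 107 = -(-952)*26 - 107 = -119*(-208) - 107 = 24752 - 107 = 24645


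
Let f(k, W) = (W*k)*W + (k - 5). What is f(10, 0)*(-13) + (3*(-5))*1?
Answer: -80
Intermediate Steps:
f(k, W) = -5 + k + k*W² (f(k, W) = k*W² + (-5 + k) = -5 + k + k*W²)
f(10, 0)*(-13) + (3*(-5))*1 = (-5 + 10 + 10*0²)*(-13) + (3*(-5))*1 = (-5 + 10 + 10*0)*(-13) - 15*1 = (-5 + 10 + 0)*(-13) - 15 = 5*(-13) - 15 = -65 - 15 = -80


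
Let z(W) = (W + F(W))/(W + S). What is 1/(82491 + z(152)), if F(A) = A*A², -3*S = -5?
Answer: 461/48564231 ≈ 9.4926e-6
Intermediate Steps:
S = 5/3 (S = -⅓*(-5) = 5/3 ≈ 1.6667)
F(A) = A³
z(W) = (W + W³)/(5/3 + W) (z(W) = (W + W³)/(W + 5/3) = (W + W³)/(5/3 + W))
1/(82491 + z(152)) = 1/(82491 + 3*152*(1 + 152²)/(5 + 3*152)) = 1/(82491 + 3*152*(1 + 23104)/(5 + 456)) = 1/(82491 + 3*152*23105/461) = 1/(82491 + 3*152*(1/461)*23105) = 1/(82491 + 10535880/461) = 1/(48564231/461) = 461/48564231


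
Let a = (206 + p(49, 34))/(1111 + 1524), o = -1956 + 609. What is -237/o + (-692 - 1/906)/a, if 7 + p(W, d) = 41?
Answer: -148348064167/19526112 ≈ -7597.4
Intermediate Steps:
o = -1347
p(W, d) = 34 (p(W, d) = -7 + 41 = 34)
a = 48/527 (a = (206 + 34)/(1111 + 1524) = 240/2635 = 240*(1/2635) = 48/527 ≈ 0.091082)
-237/o + (-692 - 1/906)/a = -237/(-1347) + (-692 - 1/906)/(48/527) = -237*(-1/1347) + (-692 - 1*1/906)*(527/48) = 79/449 + (-692 - 1/906)*(527/48) = 79/449 - 626953/906*527/48 = 79/449 - 330404231/43488 = -148348064167/19526112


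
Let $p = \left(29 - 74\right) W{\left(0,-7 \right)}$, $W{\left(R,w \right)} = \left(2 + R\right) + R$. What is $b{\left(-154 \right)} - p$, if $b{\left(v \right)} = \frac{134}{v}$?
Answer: $\frac{6863}{77} \approx 89.13$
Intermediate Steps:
$W{\left(R,w \right)} = 2 + 2 R$
$p = -90$ ($p = \left(29 - 74\right) \left(2 + 2 \cdot 0\right) = - 45 \left(2 + 0\right) = \left(-45\right) 2 = -90$)
$b{\left(-154 \right)} - p = \frac{134}{-154} - -90 = 134 \left(- \frac{1}{154}\right) + 90 = - \frac{67}{77} + 90 = \frac{6863}{77}$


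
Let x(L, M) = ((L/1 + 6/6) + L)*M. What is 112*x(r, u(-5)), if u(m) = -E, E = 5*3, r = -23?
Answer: 75600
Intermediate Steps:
E = 15
u(m) = -15 (u(m) = -1*15 = -15)
x(L, M) = M*(1 + 2*L) (x(L, M) = ((L*1 + 6*(1/6)) + L)*M = ((L + 1) + L)*M = ((1 + L) + L)*M = (1 + 2*L)*M = M*(1 + 2*L))
112*x(r, u(-5)) = 112*(-15*(1 + 2*(-23))) = 112*(-15*(1 - 46)) = 112*(-15*(-45)) = 112*675 = 75600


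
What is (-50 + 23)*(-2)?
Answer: 54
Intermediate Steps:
(-50 + 23)*(-2) = -27*(-2) = 54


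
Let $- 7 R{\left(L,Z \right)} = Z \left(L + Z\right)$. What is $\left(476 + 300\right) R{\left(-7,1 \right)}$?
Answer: $\frac{4656}{7} \approx 665.14$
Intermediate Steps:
$R{\left(L,Z \right)} = - \frac{Z \left(L + Z\right)}{7}$
$\left(476 + 300\right) R{\left(-7,1 \right)} = \left(476 + 300\right) \left(\left(- \frac{1}{7}\right) 1 \left(-7 + 1\right)\right) = 776 \left(\left(- \frac{1}{7}\right) 1 \left(-6\right)\right) = 776 \cdot \frac{6}{7} = \frac{4656}{7}$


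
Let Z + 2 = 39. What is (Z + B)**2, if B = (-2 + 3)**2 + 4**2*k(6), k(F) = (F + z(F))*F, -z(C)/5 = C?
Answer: 5134756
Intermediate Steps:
Z = 37 (Z = -2 + 39 = 37)
z(C) = -5*C
k(F) = -4*F**2 (k(F) = (F - 5*F)*F = (-4*F)*F = -4*F**2)
B = -2303 (B = (-2 + 3)**2 + 4**2*(-4*6**2) = 1**2 + 16*(-4*36) = 1 + 16*(-144) = 1 - 2304 = -2303)
(Z + B)**2 = (37 - 2303)**2 = (-2266)**2 = 5134756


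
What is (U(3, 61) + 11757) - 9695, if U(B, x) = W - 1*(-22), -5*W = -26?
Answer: 10446/5 ≈ 2089.2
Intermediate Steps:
W = 26/5 (W = -⅕*(-26) = 26/5 ≈ 5.2000)
U(B, x) = 136/5 (U(B, x) = 26/5 - 1*(-22) = 26/5 + 22 = 136/5)
(U(3, 61) + 11757) - 9695 = (136/5 + 11757) - 9695 = 58921/5 - 9695 = 10446/5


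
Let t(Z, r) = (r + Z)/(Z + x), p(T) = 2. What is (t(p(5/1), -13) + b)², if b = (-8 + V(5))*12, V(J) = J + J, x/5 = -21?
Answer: 6165289/10609 ≈ 581.14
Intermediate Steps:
x = -105 (x = 5*(-21) = -105)
V(J) = 2*J
b = 24 (b = (-8 + 2*5)*12 = (-8 + 10)*12 = 2*12 = 24)
t(Z, r) = (Z + r)/(-105 + Z) (t(Z, r) = (r + Z)/(Z - 105) = (Z + r)/(-105 + Z))
(t(p(5/1), -13) + b)² = ((2 - 13)/(-105 + 2) + 24)² = (-11/(-103) + 24)² = (-1/103*(-11) + 24)² = (11/103 + 24)² = (2483/103)² = 6165289/10609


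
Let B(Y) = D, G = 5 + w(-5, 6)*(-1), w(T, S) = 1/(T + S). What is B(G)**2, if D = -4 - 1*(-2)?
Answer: 4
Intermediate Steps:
w(T, S) = 1/(S + T)
G = 4 (G = 5 - 1/(6 - 5) = 5 - 1/1 = 5 + 1*(-1) = 5 - 1 = 4)
D = -2 (D = -4 + 2 = -2)
B(Y) = -2
B(G)**2 = (-2)**2 = 4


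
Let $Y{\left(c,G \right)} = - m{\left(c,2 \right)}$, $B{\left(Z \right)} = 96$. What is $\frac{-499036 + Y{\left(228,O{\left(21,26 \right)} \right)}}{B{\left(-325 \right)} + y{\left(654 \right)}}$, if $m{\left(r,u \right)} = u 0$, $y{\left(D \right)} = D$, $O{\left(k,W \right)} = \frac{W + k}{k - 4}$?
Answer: $- \frac{249518}{375} \approx -665.38$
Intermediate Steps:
$O{\left(k,W \right)} = \frac{W + k}{-4 + k}$
$m{\left(r,u \right)} = 0$
$Y{\left(c,G \right)} = 0$ ($Y{\left(c,G \right)} = \left(-1\right) 0 = 0$)
$\frac{-499036 + Y{\left(228,O{\left(21,26 \right)} \right)}}{B{\left(-325 \right)} + y{\left(654 \right)}} = \frac{-499036 + 0}{96 + 654} = - \frac{499036}{750} = \left(-499036\right) \frac{1}{750} = - \frac{249518}{375}$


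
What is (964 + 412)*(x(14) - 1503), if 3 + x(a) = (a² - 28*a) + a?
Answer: -2322688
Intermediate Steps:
x(a) = -3 + a² - 27*a (x(a) = -3 + ((a² - 28*a) + a) = -3 + (a² - 27*a) = -3 + a² - 27*a)
(964 + 412)*(x(14) - 1503) = (964 + 412)*((-3 + 14² - 27*14) - 1503) = 1376*((-3 + 196 - 378) - 1503) = 1376*(-185 - 1503) = 1376*(-1688) = -2322688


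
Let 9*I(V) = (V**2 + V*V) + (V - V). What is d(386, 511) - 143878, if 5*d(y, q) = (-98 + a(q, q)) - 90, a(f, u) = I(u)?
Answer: -1190792/9 ≈ -1.3231e+5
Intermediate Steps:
I(V) = 2*V**2/9 (I(V) = ((V**2 + V*V) + (V - V))/9 = ((V**2 + V**2) + 0)/9 = (2*V**2 + 0)/9 = (2*V**2)/9 = 2*V**2/9)
a(f, u) = 2*u**2/9
d(y, q) = -188/5 + 2*q**2/45 (d(y, q) = ((-98 + 2*q**2/9) - 90)/5 = (-188 + 2*q**2/9)/5 = -188/5 + 2*q**2/45)
d(386, 511) - 143878 = (-188/5 + (2/45)*511**2) - 143878 = (-188/5 + (2/45)*261121) - 143878 = (-188/5 + 522242/45) - 143878 = 104110/9 - 143878 = -1190792/9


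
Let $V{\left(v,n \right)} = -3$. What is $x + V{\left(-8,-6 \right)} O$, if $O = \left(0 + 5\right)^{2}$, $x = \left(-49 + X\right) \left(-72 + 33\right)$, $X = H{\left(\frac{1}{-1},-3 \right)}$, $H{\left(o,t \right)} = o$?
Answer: $1875$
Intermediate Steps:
$X = -1$ ($X = \frac{1}{-1} = -1$)
$x = 1950$ ($x = \left(-49 - 1\right) \left(-72 + 33\right) = \left(-50\right) \left(-39\right) = 1950$)
$O = 25$ ($O = 5^{2} = 25$)
$x + V{\left(-8,-6 \right)} O = 1950 - 75 = 1875$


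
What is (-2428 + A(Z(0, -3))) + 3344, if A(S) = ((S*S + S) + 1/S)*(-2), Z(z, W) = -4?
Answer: 1785/2 ≈ 892.50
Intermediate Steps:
A(S) = -2*S - 2/S - 2*S² (A(S) = ((S² + S) + 1/S)*(-2) = ((S + S²) + 1/S)*(-2) = (S + 1/S + S²)*(-2) = -2*S - 2/S - 2*S²)
(-2428 + A(Z(0, -3))) + 3344 = (-2428 + 2*(-1 + (-4)²*(-1 - 1*(-4)))/(-4)) + 3344 = (-2428 + 2*(-¼)*(-1 + 16*(-1 + 4))) + 3344 = (-2428 + 2*(-¼)*(-1 + 16*3)) + 3344 = (-2428 + 2*(-¼)*(-1 + 48)) + 3344 = (-2428 + 2*(-¼)*47) + 3344 = (-2428 - 47/2) + 3344 = -4903/2 + 3344 = 1785/2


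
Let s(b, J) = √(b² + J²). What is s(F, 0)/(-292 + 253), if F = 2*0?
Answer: 0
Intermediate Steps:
F = 0
s(b, J) = √(J² + b²)
s(F, 0)/(-292 + 253) = √(0² + 0²)/(-292 + 253) = √(0 + 0)/(-39) = √0*(-1/39) = 0*(-1/39) = 0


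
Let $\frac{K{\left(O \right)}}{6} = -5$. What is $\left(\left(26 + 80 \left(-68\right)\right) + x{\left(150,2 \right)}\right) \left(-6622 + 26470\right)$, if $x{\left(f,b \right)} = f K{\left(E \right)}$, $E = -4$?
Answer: $-196773072$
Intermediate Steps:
$K{\left(O \right)} = -30$ ($K{\left(O \right)} = 6 \left(-5\right) = -30$)
$x{\left(f,b \right)} = - 30 f$ ($x{\left(f,b \right)} = f \left(-30\right) = - 30 f$)
$\left(\left(26 + 80 \left(-68\right)\right) + x{\left(150,2 \right)}\right) \left(-6622 + 26470\right) = \left(\left(26 + 80 \left(-68\right)\right) - 4500\right) \left(-6622 + 26470\right) = \left(\left(26 - 5440\right) - 4500\right) 19848 = \left(-5414 - 4500\right) 19848 = \left(-9914\right) 19848 = -196773072$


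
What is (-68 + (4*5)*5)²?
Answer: 1024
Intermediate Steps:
(-68 + (4*5)*5)² = (-68 + 20*5)² = (-68 + 100)² = 32² = 1024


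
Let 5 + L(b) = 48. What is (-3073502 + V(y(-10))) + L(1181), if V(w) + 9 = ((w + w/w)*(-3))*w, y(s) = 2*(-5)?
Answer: -3073738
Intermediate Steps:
y(s) = -10
V(w) = -9 + w*(-3 - 3*w) (V(w) = -9 + ((w + w/w)*(-3))*w = -9 + ((w + 1)*(-3))*w = -9 + ((1 + w)*(-3))*w = -9 + (-3 - 3*w)*w = -9 + w*(-3 - 3*w))
L(b) = 43 (L(b) = -5 + 48 = 43)
(-3073502 + V(y(-10))) + L(1181) = (-3073502 + (-9 - 3*(-10) - 3*(-10)**2)) + 43 = (-3073502 + (-9 + 30 - 3*100)) + 43 = (-3073502 + (-9 + 30 - 300)) + 43 = (-3073502 - 279) + 43 = -3073781 + 43 = -3073738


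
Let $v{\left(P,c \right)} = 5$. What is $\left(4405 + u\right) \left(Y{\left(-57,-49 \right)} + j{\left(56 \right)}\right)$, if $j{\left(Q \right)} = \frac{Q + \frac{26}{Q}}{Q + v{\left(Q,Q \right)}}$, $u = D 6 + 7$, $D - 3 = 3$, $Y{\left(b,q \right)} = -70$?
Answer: $- \frac{131192648}{427} \approx -3.0724 \cdot 10^{5}$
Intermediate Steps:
$D = 6$ ($D = 3 + 3 = 6$)
$u = 43$ ($u = 6 \cdot 6 + 7 = 36 + 7 = 43$)
$j{\left(Q \right)} = \frac{Q + \frac{26}{Q}}{5 + Q}$ ($j{\left(Q \right)} = \frac{Q + \frac{26}{Q}}{Q + 5} = \frac{Q + \frac{26}{Q}}{5 + Q}$)
$\left(4405 + u\right) \left(Y{\left(-57,-49 \right)} + j{\left(56 \right)}\right) = \left(4405 + 43\right) \left(-70 + \frac{26 + 56^{2}}{56 \left(5 + 56\right)}\right) = 4448 \left(-70 + \frac{26 + 3136}{56 \cdot 61}\right) = 4448 \left(-70 + \frac{1}{56} \cdot \frac{1}{61} \cdot 3162\right) = 4448 \left(-70 + \frac{1581}{1708}\right) = 4448 \left(- \frac{117979}{1708}\right) = - \frac{131192648}{427}$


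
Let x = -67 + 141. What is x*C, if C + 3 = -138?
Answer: -10434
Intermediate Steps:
C = -141 (C = -3 - 138 = -141)
x = 74
x*C = 74*(-141) = -10434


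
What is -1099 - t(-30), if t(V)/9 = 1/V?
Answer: -10987/10 ≈ -1098.7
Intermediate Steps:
t(V) = 9/V
-1099 - t(-30) = -1099 - 9/(-30) = -1099 - 9*(-1)/30 = -1099 - 1*(-3/10) = -1099 + 3/10 = -10987/10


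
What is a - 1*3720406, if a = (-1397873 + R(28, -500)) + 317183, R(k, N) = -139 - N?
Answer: -4800735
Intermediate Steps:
a = -1080329 (a = (-1397873 + (-139 - 1*(-500))) + 317183 = (-1397873 + (-139 + 500)) + 317183 = (-1397873 + 361) + 317183 = -1397512 + 317183 = -1080329)
a - 1*3720406 = -1080329 - 1*3720406 = -1080329 - 3720406 = -4800735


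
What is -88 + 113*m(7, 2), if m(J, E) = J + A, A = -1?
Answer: 590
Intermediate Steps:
m(J, E) = -1 + J (m(J, E) = J - 1 = -1 + J)
-88 + 113*m(7, 2) = -88 + 113*(-1 + 7) = -88 + 113*6 = -88 + 678 = 590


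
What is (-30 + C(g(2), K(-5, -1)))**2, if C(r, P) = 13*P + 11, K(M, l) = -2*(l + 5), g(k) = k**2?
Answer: 15129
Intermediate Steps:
K(M, l) = -10 - 2*l (K(M, l) = -2*(5 + l) = -10 - 2*l)
C(r, P) = 11 + 13*P
(-30 + C(g(2), K(-5, -1)))**2 = (-30 + (11 + 13*(-10 - 2*(-1))))**2 = (-30 + (11 + 13*(-10 + 2)))**2 = (-30 + (11 + 13*(-8)))**2 = (-30 + (11 - 104))**2 = (-30 - 93)**2 = (-123)**2 = 15129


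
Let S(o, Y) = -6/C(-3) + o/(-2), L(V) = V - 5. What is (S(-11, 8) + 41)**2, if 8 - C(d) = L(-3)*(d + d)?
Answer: 870489/400 ≈ 2176.2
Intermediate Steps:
L(V) = -5 + V
C(d) = 8 + 16*d (C(d) = 8 - (-5 - 3)*(d + d) = 8 - (-8)*2*d = 8 - (-16)*d = 8 + 16*d)
S(o, Y) = 3/20 - o/2 (S(o, Y) = -6/(8 + 16*(-3)) + o/(-2) = -6/(8 - 48) + o*(-1/2) = -6/(-40) - o/2 = -6*(-1/40) - o/2 = 3/20 - o/2)
(S(-11, 8) + 41)**2 = ((3/20 - 1/2*(-11)) + 41)**2 = ((3/20 + 11/2) + 41)**2 = (113/20 + 41)**2 = (933/20)**2 = 870489/400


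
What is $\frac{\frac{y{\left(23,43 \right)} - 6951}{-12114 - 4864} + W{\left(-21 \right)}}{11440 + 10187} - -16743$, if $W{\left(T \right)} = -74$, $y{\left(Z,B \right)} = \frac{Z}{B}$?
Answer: $\frac{10167428009668}{607264533} \approx 16743.0$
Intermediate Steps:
$\frac{\frac{y{\left(23,43 \right)} - 6951}{-12114 - 4864} + W{\left(-21 \right)}}{11440 + 10187} - -16743 = \frac{\frac{\frac{23}{43} - 6951}{-12114 - 4864} - 74}{11440 + 10187} - -16743 = \frac{\frac{23 \cdot \frac{1}{43} - 6951}{-16978} - 74}{21627} + 16743 = \left(\left(\frac{23}{43} - 6951\right) \left(- \frac{1}{16978}\right) - 74\right) \frac{1}{21627} + 16743 = \left(\left(- \frac{298870}{43}\right) \left(- \frac{1}{16978}\right) - 74\right) \frac{1}{21627} + 16743 = \left(\frac{11495}{28079} - 74\right) \frac{1}{21627} + 16743 = \left(- \frac{2066351}{28079}\right) \frac{1}{21627} + 16743 = - \frac{2066351}{607264533} + 16743 = \frac{10167428009668}{607264533}$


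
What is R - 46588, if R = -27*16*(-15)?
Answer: -40108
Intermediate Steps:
R = 6480 (R = -432*(-15) = 6480)
R - 46588 = 6480 - 46588 = -40108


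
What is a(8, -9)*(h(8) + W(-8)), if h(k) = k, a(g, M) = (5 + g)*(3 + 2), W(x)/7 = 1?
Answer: 975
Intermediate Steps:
W(x) = 7 (W(x) = 7*1 = 7)
a(g, M) = 25 + 5*g (a(g, M) = (5 + g)*5 = 25 + 5*g)
a(8, -9)*(h(8) + W(-8)) = (25 + 5*8)*(8 + 7) = (25 + 40)*15 = 65*15 = 975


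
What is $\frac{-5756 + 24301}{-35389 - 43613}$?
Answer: $- \frac{18545}{79002} \approx -0.23474$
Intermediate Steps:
$\frac{-5756 + 24301}{-35389 - 43613} = \frac{18545}{-79002} = 18545 \left(- \frac{1}{79002}\right) = - \frac{18545}{79002}$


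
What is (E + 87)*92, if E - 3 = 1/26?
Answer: 107686/13 ≈ 8283.5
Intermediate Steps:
E = 79/26 (E = 3 + 1/26 = 79/26 ≈ 3.0385)
(E + 87)*92 = (79/26 + 87)*92 = (2341/26)*92 = 107686/13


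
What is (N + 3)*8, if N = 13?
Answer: 128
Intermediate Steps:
(N + 3)*8 = (13 + 3)*8 = 16*8 = 128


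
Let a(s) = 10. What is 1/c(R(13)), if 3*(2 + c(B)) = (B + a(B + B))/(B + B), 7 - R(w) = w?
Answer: -9/19 ≈ -0.47368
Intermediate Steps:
R(w) = 7 - w
c(B) = -2 + (10 + B)/(6*B) (c(B) = -2 + ((B + 10)/(B + B))/3 = -2 + ((10 + B)/((2*B)))/3 = -2 + ((10 + B)*(1/(2*B)))/3 = -2 + ((10 + B)/(2*B))/3 = -2 + (10 + B)/(6*B))
1/c(R(13)) = 1/((10 - 11*(7 - 1*13))/(6*(7 - 1*13))) = 1/((10 - 11*(7 - 13))/(6*(7 - 13))) = 1/((⅙)*(10 - 11*(-6))/(-6)) = 1/((⅙)*(-⅙)*(10 + 66)) = 1/((⅙)*(-⅙)*76) = 1/(-19/9) = -9/19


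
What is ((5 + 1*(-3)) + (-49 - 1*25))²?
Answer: 5184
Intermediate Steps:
((5 + 1*(-3)) + (-49 - 1*25))² = ((5 - 3) + (-49 - 25))² = (2 - 74)² = (-72)² = 5184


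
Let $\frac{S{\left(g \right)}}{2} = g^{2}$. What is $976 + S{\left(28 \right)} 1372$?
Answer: $2152272$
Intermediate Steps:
$S{\left(g \right)} = 2 g^{2}$
$976 + S{\left(28 \right)} 1372 = 976 + 2 \cdot 28^{2} \cdot 1372 = 976 + 2 \cdot 784 \cdot 1372 = 976 + 1568 \cdot 1372 = 976 + 2151296 = 2152272$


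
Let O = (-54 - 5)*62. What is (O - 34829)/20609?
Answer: -38487/20609 ≈ -1.8675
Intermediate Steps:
O = -3658 (O = -59*62 = -3658)
(O - 34829)/20609 = (-3658 - 34829)/20609 = -38487*1/20609 = -38487/20609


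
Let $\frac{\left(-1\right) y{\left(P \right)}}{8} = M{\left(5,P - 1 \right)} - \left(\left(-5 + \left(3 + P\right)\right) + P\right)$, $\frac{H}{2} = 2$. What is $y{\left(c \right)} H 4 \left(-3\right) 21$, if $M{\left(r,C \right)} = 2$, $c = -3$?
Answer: $80640$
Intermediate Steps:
$H = 4$ ($H = 2 \cdot 2 = 4$)
$y{\left(P \right)} = -32 + 16 P$ ($y{\left(P \right)} = - 8 \left(2 - \left(\left(-5 + \left(3 + P\right)\right) + P\right)\right) = - 8 \left(2 - \left(\left(-2 + P\right) + P\right)\right) = - 8 \left(2 - \left(-2 + 2 P\right)\right) = - 8 \left(4 - 2 P\right) = -32 + 16 P$)
$y{\left(c \right)} H 4 \left(-3\right) 21 = \left(-32 + 16 \left(-3\right)\right) 4 \cdot 4 \left(-3\right) 21 = \left(-32 - 48\right) 16 \left(-3\right) 21 = \left(-80\right) \left(-48\right) 21 = 3840 \cdot 21 = 80640$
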